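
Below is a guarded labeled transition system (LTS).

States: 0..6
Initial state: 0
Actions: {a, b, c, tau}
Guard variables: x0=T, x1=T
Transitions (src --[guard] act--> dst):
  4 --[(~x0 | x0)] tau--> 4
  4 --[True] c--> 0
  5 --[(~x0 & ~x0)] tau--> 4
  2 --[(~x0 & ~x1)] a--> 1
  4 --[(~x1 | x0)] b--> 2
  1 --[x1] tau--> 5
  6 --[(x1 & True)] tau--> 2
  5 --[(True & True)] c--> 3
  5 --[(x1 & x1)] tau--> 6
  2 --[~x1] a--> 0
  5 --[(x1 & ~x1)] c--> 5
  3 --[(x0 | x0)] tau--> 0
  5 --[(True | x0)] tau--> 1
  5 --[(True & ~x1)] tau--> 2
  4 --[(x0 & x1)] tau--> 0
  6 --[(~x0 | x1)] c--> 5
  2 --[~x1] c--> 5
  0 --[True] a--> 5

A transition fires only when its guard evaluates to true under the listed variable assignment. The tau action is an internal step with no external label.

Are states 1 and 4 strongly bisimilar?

Answer: NOT BISIMILAR

Analysis:
Compute ~ classes (split until stable):
  π0 = {{0,1,2,3,4,5,6}}
  π1 = {{0},{1,3},{2},{4},{5,6}}
  π2 = {{0},{1},{2},{3},{4},{5},{6}}
Fixed point at round 3; 7 class(es).
class of 1: {1}; class of 4: {4}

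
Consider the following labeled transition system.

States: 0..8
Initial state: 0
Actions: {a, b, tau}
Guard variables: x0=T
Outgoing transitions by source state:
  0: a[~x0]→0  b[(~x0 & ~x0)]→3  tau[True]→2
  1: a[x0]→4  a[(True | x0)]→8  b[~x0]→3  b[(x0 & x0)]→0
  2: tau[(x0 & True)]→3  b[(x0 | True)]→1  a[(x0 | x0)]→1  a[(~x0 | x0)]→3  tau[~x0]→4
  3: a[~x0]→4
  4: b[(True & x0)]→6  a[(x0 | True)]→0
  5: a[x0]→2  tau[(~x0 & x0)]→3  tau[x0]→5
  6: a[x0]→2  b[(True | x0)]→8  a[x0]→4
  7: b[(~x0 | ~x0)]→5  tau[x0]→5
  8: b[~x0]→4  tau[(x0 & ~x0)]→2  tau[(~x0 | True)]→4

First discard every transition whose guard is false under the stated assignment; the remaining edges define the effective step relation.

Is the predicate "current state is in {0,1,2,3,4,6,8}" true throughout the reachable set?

Allowed set {0,1,2,3,4,6,8}
Reachable = {0,1,2,3,4,6,8}
  0: safe
  1: safe
  2: safe
  3: safe
  4: safe
  6: safe
  8: safe

Answer: INVARIANT HOLDS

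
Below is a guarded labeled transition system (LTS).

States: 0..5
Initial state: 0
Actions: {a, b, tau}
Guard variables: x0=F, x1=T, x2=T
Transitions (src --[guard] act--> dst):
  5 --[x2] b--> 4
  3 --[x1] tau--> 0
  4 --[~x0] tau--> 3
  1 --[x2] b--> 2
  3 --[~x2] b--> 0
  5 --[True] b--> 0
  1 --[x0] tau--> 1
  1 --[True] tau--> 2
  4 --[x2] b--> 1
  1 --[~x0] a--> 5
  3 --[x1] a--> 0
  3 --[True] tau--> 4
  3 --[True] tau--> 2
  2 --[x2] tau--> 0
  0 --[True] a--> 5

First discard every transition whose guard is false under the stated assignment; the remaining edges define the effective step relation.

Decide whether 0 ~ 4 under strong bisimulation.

Bisimulation quotient by refinement:
  P[0] = {{0,1,2,3,4,5}}
  P[1] = {{0},{1},{2},{3},{4},{5}}
6 equivalence class(es) (converged in 2)
0∈{0}, 4∈{4}

Answer: NOT BISIMILAR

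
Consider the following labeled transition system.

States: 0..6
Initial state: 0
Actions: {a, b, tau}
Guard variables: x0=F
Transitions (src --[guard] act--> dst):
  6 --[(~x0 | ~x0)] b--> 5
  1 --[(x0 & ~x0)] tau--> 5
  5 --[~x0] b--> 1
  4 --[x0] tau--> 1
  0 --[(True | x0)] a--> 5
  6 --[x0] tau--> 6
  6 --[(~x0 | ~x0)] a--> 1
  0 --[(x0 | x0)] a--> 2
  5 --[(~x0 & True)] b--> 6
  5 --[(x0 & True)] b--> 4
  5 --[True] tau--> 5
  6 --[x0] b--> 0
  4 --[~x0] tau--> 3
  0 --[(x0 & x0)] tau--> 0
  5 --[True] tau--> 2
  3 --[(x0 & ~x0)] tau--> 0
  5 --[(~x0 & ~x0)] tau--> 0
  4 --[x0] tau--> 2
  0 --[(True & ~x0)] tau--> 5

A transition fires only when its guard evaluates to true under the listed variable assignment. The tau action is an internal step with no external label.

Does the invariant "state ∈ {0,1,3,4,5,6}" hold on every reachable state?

Answer: INVARIANT VIOLATED at state 2

Analysis:
Allowed set {0,1,3,4,5,6}
Reach set: {0,1,2,5,6}
  0: ✓
  1: ✓
  2: ✗ unsafe
  5: ✓
  6: ✓
reach 2 via a·tau — violates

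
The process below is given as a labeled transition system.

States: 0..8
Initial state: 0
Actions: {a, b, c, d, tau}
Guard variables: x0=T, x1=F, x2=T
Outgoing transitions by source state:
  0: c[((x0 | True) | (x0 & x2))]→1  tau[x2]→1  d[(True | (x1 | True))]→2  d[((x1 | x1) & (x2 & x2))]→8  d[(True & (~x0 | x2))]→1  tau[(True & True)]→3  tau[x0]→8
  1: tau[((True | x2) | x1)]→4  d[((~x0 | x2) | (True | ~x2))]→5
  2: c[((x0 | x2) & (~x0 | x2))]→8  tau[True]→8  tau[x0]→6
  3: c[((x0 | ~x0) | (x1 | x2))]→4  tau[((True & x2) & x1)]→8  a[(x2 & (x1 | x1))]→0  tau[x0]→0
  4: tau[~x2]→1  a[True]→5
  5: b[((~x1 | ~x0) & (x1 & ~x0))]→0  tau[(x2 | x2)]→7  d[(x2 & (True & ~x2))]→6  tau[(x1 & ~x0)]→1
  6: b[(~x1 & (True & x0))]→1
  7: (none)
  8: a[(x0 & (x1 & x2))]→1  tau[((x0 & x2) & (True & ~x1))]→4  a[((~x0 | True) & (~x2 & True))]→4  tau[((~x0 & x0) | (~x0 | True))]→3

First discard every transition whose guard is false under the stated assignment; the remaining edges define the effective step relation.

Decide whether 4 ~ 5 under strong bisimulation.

Refine partition for ~:
  P[0] = {{0,1,2,3,4,5,6,7,8}}
  P[1] = {{0},{1},{2,3},{4},{5,8},{6},{7}}
  P[2] = {{0},{1},{2},{3},{4},{5},{6},{7},{8}}
Fixed point at round 3; 9 class(es).
class of 4: {4}; class of 5: {5}

Answer: NOT BISIMILAR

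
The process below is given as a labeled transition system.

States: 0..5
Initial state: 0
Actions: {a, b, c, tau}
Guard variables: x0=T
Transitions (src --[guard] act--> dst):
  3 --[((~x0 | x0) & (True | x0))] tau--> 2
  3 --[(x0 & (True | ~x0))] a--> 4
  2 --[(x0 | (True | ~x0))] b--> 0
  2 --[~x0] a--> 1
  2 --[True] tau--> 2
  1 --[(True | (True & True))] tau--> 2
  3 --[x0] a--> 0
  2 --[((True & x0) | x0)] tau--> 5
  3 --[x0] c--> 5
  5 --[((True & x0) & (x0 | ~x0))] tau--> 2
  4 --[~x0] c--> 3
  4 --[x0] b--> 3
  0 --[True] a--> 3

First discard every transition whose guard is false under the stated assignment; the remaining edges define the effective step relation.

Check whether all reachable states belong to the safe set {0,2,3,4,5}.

Answer: INVARIANT HOLDS

Trace:
Inv-set: {0,2,3,4,5}
R = {0,2,3,4,5}
  0: safe
  2: safe
  3: safe
  4: safe
  5: safe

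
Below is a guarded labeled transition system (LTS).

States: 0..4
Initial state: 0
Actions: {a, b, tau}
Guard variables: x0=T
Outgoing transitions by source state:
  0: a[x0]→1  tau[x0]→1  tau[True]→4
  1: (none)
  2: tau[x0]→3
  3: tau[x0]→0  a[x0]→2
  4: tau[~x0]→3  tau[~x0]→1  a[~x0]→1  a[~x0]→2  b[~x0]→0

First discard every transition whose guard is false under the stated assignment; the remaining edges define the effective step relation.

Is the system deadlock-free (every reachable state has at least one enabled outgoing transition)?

Answer: DEADLOCK at state 1

Trace:
R = {0,1,4}
  0: a→1  tau→1  tau→4  [3 out]
  1: ∅  [STUCK]
  4: ∅  [STUCK]
Path to 1: a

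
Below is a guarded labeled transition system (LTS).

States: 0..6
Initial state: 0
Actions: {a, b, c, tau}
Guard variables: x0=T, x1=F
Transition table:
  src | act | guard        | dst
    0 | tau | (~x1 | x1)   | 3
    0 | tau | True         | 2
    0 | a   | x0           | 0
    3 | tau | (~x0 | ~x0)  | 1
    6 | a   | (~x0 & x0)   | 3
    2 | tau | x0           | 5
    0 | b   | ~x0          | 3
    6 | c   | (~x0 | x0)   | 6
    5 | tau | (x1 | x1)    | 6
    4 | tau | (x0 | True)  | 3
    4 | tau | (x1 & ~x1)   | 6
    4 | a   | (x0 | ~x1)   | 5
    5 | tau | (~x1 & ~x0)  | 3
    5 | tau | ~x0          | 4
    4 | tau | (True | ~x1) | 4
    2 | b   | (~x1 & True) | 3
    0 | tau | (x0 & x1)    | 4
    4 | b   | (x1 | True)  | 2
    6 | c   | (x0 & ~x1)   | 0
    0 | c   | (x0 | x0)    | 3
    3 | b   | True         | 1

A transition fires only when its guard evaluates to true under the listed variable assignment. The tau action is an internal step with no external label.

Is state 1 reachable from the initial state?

Answer: REACHABLE

Analysis:
13 transition(s) survive guard evaluation.
Layer 0: {0}
Layer 1: {2,3}  cumulative {0,2,3}
Layer 2: {1,5}  cumulative {0,1,2,3,5}
Reachable = {0,1,2,3,5}
witness 1: tau·b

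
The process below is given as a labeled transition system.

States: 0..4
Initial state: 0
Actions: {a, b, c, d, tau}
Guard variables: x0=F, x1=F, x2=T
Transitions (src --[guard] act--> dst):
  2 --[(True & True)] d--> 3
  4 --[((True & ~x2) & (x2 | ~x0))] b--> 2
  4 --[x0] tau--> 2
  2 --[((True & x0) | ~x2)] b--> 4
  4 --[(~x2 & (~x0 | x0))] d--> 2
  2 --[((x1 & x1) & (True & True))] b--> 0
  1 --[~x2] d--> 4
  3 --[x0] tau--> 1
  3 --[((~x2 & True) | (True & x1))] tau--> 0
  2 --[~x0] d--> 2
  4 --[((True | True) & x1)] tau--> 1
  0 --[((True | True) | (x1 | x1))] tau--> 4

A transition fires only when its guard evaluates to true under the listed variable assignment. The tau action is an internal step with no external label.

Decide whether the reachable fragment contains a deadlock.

Reach set: {0,4}
  0: tau→4  [deg 1]
  4: ∅  [deadlock]
Path to 4: tau

Answer: DEADLOCK at state 4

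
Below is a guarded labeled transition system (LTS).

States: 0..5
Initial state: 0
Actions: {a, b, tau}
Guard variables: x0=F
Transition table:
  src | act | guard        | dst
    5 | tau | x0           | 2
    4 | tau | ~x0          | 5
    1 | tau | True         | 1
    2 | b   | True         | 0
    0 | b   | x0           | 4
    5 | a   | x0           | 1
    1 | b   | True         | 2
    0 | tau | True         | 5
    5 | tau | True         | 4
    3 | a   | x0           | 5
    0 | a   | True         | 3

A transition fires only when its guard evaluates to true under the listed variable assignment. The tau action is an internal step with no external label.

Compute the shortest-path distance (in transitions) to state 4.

BFS to 4:
  L0 = {0}
  L1 = {3,5}
  L2 = {4}
4 enters at depth 2; path tau·tau

Answer: 2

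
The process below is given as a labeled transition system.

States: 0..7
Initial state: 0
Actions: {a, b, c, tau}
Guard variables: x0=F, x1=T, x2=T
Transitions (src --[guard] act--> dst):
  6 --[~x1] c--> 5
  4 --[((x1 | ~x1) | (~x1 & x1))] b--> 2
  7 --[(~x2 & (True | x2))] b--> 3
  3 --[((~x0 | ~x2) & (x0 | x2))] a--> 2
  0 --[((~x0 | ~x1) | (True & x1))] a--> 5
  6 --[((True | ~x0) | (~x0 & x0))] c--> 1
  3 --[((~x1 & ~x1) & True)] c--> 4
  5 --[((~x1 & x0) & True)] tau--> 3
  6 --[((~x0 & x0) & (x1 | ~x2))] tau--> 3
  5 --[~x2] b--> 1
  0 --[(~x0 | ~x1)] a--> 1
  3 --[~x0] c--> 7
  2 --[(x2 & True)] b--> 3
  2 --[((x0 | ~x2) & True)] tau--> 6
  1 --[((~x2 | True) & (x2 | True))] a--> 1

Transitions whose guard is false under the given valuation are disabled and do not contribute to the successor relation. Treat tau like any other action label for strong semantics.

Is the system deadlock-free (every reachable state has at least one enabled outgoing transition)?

Answer: DEADLOCK at state 5

Trace:
Reachable = {0,1,5}
  0: a→1  a→5  [deg 2]
  1: a→1  [deg 1]
  5: ∅  [deadlock]
witness 5: a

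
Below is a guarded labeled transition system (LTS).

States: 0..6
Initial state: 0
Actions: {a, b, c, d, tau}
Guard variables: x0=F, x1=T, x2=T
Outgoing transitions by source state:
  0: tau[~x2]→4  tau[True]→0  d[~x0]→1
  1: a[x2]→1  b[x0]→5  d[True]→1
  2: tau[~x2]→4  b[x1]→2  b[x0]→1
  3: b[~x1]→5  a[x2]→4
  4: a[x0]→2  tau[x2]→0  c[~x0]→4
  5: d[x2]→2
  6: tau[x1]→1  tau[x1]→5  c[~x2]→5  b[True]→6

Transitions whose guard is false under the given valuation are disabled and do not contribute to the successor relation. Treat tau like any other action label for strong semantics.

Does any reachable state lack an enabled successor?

Answer: DEADLOCK-FREE

Working:
R = {0,1}
  0: d→1  tau→0  [2 out]
  1: a→1  d→1  [2 out]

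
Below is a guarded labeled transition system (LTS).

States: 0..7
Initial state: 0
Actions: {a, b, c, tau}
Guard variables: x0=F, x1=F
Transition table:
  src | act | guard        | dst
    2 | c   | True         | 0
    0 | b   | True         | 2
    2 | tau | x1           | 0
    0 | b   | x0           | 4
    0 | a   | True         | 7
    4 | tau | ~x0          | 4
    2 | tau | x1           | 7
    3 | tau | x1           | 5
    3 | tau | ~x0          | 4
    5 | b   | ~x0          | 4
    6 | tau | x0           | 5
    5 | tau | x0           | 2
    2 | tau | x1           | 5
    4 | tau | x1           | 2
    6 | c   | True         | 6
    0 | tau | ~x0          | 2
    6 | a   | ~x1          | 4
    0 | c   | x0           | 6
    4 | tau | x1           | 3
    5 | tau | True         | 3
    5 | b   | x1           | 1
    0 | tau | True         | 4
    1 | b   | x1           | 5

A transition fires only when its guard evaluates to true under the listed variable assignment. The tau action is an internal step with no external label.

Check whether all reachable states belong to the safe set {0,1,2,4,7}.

Answer: INVARIANT HOLDS

Working:
Inv-set: {0,1,2,4,7}
R = {0,2,4,7}
  0: ✓
  2: ✓
  4: ✓
  7: ✓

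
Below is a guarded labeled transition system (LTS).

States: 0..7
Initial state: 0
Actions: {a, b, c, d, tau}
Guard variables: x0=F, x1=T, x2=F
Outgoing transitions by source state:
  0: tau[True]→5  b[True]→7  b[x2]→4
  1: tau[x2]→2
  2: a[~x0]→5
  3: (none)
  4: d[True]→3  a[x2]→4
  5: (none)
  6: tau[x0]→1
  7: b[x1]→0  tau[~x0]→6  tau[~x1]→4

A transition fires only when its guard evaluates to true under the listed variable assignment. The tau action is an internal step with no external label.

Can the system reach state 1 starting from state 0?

Answer: UNREACHABLE

Analysis:
Guard filter leaves 6 enabled edge(s).
depth 0: {0}
depth 1: {5,7}  total {0,5,7}
depth 2: {6}  total {0,5,6,7}
Reachable = {0,5,6,7}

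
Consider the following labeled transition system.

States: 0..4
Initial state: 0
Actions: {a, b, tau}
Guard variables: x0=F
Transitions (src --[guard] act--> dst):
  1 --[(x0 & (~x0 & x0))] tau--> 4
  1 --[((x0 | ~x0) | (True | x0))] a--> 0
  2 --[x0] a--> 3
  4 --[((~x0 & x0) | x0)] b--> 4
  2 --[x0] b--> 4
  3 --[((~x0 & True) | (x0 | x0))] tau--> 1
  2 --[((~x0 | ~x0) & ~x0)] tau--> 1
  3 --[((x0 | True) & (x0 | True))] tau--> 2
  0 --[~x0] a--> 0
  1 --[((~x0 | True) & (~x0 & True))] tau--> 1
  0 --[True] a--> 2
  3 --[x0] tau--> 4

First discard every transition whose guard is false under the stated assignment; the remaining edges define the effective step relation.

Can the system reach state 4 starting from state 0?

Answer: UNREACHABLE

Working:
7 transition(s) survive guard evaluation.
depth 0: {0}
depth 1: {2}  cumulative {0,2}
depth 2: {1}  cumulative {0,1,2}
Reach set: {0,1,2}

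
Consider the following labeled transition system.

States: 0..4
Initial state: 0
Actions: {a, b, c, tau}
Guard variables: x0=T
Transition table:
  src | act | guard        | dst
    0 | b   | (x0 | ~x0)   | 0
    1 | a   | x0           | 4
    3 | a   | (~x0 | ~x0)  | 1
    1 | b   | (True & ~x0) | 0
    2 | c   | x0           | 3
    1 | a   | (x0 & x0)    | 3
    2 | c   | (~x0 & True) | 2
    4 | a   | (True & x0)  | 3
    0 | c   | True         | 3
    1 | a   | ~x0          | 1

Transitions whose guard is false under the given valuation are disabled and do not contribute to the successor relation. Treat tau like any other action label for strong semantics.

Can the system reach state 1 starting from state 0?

Answer: UNREACHABLE

Trace:
6 transition(s) survive guard evaluation.
Layer 0: {0}
Layer 1: {3}  total {0,3}
Reachable = {0,3}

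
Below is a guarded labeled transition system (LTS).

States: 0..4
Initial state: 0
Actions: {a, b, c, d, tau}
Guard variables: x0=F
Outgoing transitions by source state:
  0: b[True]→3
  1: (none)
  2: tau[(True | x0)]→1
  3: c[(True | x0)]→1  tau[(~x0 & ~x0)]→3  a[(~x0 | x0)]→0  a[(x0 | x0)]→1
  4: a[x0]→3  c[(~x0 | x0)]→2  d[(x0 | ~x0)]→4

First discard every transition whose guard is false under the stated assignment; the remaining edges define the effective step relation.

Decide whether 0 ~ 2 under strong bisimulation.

Answer: NOT BISIMILAR

Working:
Bisimulation quotient by refinement:
  P[0] = {{0,1,2,3,4}}
  P[1] = {{0},{1},{2},{3},{4}}
stable after 2 split(s): 5 block(s)
0∈{0}, 2∈{2}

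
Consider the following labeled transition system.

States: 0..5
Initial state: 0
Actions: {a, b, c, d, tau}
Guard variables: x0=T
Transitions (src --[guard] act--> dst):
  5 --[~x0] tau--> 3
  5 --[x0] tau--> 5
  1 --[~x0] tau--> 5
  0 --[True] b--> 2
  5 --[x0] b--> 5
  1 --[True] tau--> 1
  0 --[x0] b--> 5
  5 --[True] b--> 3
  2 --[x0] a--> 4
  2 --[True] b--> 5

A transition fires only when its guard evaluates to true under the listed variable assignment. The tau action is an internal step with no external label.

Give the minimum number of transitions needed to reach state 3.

Answer: 2

Trace:
Layered search for 3:
  Layer 0: {0}
  Layer 1: {2,5}
  Layer 2: {3,4}
3 enters at depth 2; path b·b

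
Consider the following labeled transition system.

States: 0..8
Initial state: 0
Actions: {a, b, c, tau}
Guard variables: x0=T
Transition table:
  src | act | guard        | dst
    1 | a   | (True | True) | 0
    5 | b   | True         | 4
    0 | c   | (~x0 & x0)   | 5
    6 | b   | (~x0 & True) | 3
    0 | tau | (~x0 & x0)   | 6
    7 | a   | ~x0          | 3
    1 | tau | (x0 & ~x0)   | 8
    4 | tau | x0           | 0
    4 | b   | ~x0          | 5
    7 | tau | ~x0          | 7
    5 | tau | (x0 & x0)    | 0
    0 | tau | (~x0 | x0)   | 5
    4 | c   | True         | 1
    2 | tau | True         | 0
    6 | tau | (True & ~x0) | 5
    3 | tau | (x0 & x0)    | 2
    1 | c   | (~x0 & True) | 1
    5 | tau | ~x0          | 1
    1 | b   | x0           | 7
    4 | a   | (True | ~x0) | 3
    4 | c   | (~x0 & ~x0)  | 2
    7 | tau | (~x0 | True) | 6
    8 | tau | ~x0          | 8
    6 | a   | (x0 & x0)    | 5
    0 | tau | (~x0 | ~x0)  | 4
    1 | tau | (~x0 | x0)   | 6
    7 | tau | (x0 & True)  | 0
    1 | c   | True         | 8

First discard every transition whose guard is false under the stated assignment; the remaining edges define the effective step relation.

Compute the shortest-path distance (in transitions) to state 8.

Breadth-first toward 8:
  Layer 0: {0}
  Layer 1: {5}
  Layer 2: {4}
  Layer 3: {1,3}
  Layer 4: {2,6,7,8}
8 enters at depth 4; path tau·b·c·c

Answer: 4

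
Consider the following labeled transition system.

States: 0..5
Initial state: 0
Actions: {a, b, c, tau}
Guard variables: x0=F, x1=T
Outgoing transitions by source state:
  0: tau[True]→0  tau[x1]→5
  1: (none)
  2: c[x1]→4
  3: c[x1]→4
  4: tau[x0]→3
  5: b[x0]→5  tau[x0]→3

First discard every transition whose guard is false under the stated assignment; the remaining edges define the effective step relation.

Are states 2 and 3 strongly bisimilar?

Bisimulation quotient by refinement:
  π0 = {{0,1,2,3,4,5}}
  π1 = {{0},{1,4,5},{2,3}}
Fixed point at round 2; 3 class(es).
class of 2: {2,3}; class of 3: {2,3}

Answer: BISIMILAR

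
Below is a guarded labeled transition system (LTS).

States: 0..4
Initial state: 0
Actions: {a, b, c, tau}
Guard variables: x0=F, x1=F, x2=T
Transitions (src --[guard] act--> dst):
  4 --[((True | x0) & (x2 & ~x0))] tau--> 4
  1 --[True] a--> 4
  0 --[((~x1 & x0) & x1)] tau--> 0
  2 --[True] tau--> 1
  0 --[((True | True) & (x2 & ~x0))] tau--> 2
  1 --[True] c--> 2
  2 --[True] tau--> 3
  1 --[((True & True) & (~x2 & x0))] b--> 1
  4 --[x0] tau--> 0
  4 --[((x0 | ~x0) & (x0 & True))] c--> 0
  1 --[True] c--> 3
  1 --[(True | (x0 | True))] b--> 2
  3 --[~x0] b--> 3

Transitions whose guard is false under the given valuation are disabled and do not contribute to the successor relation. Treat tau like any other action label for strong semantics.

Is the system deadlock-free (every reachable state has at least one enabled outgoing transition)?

Reachable = {0,1,2,3,4}
  0: tau→2  [1 exit(s)]
  1: a→4  b→2  c→2  c→3  [4 exit(s)]
  2: tau→1  tau→3  [2 exit(s)]
  3: b→3  [1 exit(s)]
  4: tau→4  [1 exit(s)]

Answer: DEADLOCK-FREE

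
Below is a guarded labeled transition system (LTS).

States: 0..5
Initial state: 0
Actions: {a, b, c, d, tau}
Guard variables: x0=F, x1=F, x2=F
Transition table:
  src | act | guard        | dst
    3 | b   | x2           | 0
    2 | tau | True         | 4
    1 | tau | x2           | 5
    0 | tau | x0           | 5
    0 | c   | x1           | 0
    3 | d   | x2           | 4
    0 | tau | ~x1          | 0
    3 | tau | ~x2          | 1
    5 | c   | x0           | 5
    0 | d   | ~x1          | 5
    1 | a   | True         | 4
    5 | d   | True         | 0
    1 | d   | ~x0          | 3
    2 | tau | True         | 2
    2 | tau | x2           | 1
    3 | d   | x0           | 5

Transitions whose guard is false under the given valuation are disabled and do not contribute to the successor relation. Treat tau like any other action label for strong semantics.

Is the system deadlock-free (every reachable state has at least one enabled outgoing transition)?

Reachable = {0,5}
  0: d→5  tau→0  [2 exit(s)]
  5: d→0  [1 exit(s)]

Answer: DEADLOCK-FREE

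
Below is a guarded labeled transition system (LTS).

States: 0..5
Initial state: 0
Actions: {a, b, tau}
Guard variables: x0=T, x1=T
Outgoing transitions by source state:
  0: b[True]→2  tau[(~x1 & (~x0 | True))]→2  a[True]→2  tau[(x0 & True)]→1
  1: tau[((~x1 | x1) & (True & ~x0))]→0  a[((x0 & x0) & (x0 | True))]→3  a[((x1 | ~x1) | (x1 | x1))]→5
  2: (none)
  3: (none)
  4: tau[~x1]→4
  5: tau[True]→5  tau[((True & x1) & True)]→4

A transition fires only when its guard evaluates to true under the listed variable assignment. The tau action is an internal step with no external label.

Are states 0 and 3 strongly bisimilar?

Answer: NOT BISIMILAR

Trace:
Refine partition for ~:
  π0 = {{0,1,2,3,4,5}}
  π1 = {{0},{1},{2,3,4},{5}}
Fixed point at round 2; 4 class(es).
0∈{0}, 3∈{2,3,4}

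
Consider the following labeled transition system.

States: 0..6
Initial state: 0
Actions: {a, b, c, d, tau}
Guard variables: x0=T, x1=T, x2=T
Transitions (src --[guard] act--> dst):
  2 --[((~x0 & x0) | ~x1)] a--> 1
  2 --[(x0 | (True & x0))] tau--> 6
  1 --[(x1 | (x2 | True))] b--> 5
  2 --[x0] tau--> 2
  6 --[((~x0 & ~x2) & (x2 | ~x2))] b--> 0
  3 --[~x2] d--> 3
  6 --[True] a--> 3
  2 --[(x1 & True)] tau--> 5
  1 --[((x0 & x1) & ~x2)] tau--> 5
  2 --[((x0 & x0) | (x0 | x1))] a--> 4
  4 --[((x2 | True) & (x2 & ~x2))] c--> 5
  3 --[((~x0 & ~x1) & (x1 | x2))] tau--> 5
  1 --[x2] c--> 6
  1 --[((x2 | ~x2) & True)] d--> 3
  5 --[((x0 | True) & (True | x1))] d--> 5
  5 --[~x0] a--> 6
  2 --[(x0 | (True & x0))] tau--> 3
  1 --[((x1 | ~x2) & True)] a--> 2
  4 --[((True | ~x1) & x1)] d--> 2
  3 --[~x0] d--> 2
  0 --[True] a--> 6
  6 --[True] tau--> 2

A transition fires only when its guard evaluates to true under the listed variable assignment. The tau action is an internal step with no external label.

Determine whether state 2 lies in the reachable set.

After dropping false guards: 14 live edges.
Layer 0: {0}
Layer 1: {6}  total {0,6}
Layer 2: {2,3}  total {0,2,3,6}
Layer 3: {4,5}  total {0,2,3,4,5,6}
Reach set: {0,2,3,4,5,6}
trace reaching 2: a·tau

Answer: REACHABLE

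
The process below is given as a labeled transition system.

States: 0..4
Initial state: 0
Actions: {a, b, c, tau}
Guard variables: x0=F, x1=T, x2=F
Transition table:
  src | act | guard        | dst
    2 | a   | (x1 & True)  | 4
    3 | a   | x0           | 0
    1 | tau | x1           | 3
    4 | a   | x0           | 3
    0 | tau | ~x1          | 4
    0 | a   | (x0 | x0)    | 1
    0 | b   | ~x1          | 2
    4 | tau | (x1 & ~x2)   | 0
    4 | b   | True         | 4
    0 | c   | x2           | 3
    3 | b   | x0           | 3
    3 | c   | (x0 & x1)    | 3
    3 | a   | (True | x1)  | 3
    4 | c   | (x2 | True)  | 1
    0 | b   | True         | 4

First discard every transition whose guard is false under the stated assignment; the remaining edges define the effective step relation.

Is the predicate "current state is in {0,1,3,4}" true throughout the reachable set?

Inv-set: {0,1,3,4}
Reach set: {0,1,3,4}
  0: ✓
  1: ✓
  3: ✓
  4: ✓

Answer: INVARIANT HOLDS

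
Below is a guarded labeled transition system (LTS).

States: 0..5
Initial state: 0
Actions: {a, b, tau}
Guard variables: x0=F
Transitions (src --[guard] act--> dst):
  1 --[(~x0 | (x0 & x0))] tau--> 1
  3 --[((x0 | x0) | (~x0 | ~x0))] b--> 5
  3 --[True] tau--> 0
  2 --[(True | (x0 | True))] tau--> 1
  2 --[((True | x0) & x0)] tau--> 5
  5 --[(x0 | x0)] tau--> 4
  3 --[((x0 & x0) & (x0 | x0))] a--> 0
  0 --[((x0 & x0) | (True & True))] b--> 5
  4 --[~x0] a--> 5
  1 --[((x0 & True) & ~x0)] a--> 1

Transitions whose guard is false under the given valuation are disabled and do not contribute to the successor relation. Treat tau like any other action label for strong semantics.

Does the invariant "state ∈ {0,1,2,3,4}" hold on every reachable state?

Safe = {0,1,2,3,4}
R = {0,5}
  0: safe
  5: ✗ unsafe
counterexample path to 5: b

Answer: INVARIANT VIOLATED at state 5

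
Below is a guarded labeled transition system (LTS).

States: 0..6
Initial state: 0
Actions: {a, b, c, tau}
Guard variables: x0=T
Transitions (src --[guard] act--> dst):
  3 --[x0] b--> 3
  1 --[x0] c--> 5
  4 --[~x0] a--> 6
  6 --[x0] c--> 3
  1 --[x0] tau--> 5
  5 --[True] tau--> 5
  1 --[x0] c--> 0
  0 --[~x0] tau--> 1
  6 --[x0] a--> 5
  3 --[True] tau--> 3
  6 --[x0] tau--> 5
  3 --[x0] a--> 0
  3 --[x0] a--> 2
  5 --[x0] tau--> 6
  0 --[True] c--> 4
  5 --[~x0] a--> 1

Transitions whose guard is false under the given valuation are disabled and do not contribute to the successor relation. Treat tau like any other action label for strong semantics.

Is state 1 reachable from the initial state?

Guard filter leaves 13 enabled edge(s).
L0 = {0}
L1 = {4}  total {0,4}
R = {0,4}

Answer: UNREACHABLE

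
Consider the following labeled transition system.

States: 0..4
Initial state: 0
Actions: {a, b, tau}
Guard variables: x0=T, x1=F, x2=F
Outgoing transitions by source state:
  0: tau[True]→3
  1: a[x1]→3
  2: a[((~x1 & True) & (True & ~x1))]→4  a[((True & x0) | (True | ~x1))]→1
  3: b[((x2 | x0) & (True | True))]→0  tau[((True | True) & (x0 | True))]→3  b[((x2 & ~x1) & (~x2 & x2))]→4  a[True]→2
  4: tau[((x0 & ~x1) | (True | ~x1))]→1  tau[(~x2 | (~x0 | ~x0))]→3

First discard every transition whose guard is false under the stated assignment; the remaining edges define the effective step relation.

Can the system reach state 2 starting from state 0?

Answer: REACHABLE

Analysis:
8 transition(s) survive guard evaluation.
depth 0: {0}
depth 1: {3}  now seen {0,3}
depth 2: {2}  now seen {0,2,3}
depth 3: {1,4}  now seen {0,1,2,3,4}
Reach set: {0,1,2,3,4}
Path to 2: tau·a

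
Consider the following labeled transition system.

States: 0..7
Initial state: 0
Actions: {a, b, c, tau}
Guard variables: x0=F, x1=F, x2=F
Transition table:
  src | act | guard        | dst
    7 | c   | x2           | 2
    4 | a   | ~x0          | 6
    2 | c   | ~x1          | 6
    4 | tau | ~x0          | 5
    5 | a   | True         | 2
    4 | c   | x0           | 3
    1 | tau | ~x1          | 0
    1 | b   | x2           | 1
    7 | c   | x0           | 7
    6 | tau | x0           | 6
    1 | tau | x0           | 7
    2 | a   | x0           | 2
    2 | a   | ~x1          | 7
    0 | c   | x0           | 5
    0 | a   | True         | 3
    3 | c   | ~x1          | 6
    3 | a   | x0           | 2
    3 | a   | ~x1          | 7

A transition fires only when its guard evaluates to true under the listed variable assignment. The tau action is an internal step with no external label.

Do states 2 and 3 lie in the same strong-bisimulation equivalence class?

Refine partition for ~:
  P[0] = {{0,1,2,3,4,5,6,7}}
  P[1] = {{0,5},{1},{2,3},{4},{6,7}}
Fixed point at round 2; 5 class(es).
[2]={2,3}  [3]={2,3}

Answer: BISIMILAR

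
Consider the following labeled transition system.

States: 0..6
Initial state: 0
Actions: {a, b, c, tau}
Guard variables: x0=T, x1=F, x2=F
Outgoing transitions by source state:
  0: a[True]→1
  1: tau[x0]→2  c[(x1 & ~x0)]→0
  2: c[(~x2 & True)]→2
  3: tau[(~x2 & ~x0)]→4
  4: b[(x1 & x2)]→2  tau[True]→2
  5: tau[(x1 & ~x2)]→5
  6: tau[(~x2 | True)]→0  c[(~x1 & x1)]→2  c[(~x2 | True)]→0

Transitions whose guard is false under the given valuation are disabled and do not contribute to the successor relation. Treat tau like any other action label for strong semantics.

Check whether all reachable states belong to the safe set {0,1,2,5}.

Answer: INVARIANT HOLDS

Analysis:
Inv-set: {0,1,2,5}
Reachable = {0,1,2}
  0: ✓
  1: ✓
  2: ✓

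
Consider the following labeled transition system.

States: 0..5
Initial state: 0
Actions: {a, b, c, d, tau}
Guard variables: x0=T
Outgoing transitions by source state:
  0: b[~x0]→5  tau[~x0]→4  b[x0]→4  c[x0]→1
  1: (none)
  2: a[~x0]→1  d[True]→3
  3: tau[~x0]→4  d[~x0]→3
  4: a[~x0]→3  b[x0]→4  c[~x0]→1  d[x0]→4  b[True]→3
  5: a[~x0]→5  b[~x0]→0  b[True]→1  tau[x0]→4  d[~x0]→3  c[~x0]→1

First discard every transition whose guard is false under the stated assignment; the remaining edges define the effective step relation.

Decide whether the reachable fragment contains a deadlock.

Reachable = {0,1,3,4}
  0: b→4  c→1  [2 out]
  1: ∅  [STUCK]
  3: ∅  [STUCK]
  4: b→3  b→4  d→4  [3 out]
trace reaching 1: c

Answer: DEADLOCK at state 1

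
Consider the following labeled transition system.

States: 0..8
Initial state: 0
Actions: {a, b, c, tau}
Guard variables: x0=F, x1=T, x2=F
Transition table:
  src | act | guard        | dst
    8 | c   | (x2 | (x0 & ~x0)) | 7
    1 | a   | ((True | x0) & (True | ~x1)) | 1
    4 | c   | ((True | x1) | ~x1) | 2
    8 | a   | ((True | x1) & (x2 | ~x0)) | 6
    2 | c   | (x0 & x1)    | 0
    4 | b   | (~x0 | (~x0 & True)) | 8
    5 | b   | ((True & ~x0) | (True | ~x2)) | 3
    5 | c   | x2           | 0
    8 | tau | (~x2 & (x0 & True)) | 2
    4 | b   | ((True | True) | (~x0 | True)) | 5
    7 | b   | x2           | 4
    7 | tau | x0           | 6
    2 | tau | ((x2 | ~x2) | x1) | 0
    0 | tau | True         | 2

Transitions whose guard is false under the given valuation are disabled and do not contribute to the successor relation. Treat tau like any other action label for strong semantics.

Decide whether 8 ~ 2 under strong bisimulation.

Answer: NOT BISIMILAR

Analysis:
Refine partition for ~:
  P[0] = {{0,1,2,3,4,5,6,7,8}}
  P[1] = {{0,2},{1,8},{3,6,7},{4},{5}}
  P[2] = {{0,2},{1},{3,6,7},{4},{5},{8}}
stable after 3 split(s): 6 block(s)
[8]={8}  [2]={0,2}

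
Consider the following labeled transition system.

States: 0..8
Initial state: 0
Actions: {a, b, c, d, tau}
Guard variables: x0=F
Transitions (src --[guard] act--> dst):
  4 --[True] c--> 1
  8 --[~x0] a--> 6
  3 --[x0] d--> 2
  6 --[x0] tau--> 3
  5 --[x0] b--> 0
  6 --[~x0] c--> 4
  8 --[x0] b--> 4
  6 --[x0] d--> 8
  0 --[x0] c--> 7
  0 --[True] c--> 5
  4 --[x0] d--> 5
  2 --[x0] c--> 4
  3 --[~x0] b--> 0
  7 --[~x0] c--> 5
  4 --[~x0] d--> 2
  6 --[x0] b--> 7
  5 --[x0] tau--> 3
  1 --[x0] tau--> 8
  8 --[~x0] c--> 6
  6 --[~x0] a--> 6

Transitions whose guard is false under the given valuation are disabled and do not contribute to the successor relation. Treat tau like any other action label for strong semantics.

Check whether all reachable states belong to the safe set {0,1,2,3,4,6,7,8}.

Answer: INVARIANT VIOLATED at state 5

Analysis:
Allowed set {0,1,2,3,4,6,7,8}
Reach set: {0,5}
  0: ✓
  5: outside
reach 5 via c — violates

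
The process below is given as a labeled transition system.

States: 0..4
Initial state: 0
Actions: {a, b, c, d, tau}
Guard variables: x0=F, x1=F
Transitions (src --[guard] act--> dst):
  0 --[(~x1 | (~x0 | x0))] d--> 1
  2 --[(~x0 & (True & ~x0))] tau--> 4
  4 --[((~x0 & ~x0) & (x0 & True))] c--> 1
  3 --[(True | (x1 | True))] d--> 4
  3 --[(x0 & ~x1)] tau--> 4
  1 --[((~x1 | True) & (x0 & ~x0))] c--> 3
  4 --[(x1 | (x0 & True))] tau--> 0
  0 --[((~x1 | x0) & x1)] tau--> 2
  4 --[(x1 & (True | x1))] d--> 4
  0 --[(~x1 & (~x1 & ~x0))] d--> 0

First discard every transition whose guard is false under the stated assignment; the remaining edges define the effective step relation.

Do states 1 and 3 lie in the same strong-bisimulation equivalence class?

Refine partition for ~:
  round 0: {{0,1,2,3,4}}
  round 1: {{0,3},{1,4},{2}}
  round 2: {{0},{1,4},{2},{3}}
Fixed point at round 3; 4 class(es).
class of 1: {1,4}; class of 3: {3}

Answer: NOT BISIMILAR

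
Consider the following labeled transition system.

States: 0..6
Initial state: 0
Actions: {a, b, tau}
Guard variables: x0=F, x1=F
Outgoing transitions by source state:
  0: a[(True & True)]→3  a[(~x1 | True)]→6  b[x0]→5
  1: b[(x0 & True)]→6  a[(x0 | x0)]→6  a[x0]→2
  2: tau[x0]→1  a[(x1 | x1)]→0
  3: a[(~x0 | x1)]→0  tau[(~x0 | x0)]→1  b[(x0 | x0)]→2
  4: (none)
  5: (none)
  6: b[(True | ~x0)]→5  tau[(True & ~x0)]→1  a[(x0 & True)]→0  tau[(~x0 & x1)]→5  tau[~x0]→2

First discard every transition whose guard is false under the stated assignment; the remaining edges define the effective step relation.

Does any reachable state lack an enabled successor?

R = {0,1,2,3,5,6}
  0: a→3  a→6  [deg 2]
  1: ∅  [STUCK]
  2: ∅  [STUCK]
  3: a→0  tau→1  [deg 2]
  5: ∅  [STUCK]
  6: b→5  tau→1  tau→2  [deg 3]
witness 1: a·tau

Answer: DEADLOCK at state 1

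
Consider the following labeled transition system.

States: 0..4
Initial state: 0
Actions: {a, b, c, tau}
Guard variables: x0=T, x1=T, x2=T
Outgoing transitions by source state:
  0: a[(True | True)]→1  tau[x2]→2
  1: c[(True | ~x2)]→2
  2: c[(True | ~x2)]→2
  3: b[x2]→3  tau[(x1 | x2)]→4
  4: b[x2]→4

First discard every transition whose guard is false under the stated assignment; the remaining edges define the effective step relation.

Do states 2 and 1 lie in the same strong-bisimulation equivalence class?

Compute ~ classes (split until stable):
  round 0: {{0,1,2,3,4}}
  round 1: {{0},{1,2},{3},{4}}
stable after 2 split(s): 4 block(s)
class of 2: {1,2}; class of 1: {1,2}

Answer: BISIMILAR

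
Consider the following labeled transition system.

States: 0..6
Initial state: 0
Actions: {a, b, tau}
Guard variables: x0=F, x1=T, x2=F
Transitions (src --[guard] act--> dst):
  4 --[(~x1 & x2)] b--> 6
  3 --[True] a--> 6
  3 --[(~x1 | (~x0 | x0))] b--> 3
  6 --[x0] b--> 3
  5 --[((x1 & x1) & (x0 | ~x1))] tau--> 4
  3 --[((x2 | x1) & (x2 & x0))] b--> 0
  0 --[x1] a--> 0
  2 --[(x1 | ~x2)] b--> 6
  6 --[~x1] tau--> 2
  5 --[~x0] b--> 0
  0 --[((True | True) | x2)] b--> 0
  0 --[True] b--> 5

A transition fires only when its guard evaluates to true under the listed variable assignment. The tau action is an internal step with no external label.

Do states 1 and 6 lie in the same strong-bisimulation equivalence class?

Bisimulation quotient by refinement:
  round 0: {{0,1,2,3,4,5,6}}
  round 1: {{0,3},{1,4,6},{2,5}}
  round 2: {{0},{1,4,6},{2},{3},{5}}
Fixed point at round 3; 5 class(es).
[1]={1,4,6}  [6]={1,4,6}

Answer: BISIMILAR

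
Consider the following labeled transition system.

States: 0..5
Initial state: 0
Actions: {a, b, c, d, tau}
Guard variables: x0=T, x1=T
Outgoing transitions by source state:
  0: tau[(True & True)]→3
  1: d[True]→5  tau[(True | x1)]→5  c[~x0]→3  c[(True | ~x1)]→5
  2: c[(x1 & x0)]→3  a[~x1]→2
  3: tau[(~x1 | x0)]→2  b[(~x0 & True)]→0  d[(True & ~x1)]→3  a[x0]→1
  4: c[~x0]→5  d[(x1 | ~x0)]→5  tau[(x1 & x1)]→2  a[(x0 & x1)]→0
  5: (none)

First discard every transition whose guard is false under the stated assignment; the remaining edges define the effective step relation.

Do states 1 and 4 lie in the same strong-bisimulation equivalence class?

Refine partition for ~:
  P[0] = {{0,1,2,3,4,5}}
  P[1] = {{0},{1},{2},{3},{4},{5}}
Fixed point at round 2; 6 class(es).
class of 1: {1}; class of 4: {4}

Answer: NOT BISIMILAR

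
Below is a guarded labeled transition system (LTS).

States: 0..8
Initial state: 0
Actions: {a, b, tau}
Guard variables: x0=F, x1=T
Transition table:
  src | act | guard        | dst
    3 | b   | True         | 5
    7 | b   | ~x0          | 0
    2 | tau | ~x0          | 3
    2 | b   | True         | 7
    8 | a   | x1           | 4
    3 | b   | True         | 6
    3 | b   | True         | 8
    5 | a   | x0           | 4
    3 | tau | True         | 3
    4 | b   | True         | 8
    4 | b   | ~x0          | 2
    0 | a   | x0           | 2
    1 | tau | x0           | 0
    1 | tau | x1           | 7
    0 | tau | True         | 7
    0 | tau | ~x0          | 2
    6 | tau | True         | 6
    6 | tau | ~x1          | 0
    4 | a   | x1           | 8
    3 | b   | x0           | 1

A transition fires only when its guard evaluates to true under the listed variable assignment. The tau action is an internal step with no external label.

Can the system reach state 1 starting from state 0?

Answer: UNREACHABLE

Working:
After dropping false guards: 15 live edges.
depth 0: {0}
depth 1: {2,7}  cumulative {0,2,7}
depth 2: {3}  cumulative {0,2,3,7}
depth 3: {5,6,8}  cumulative {0,2,3,5,6,7,8}
depth 4: {4}  cumulative {0,2,3,4,5,6,7,8}
Reachable = {0,2,3,4,5,6,7,8}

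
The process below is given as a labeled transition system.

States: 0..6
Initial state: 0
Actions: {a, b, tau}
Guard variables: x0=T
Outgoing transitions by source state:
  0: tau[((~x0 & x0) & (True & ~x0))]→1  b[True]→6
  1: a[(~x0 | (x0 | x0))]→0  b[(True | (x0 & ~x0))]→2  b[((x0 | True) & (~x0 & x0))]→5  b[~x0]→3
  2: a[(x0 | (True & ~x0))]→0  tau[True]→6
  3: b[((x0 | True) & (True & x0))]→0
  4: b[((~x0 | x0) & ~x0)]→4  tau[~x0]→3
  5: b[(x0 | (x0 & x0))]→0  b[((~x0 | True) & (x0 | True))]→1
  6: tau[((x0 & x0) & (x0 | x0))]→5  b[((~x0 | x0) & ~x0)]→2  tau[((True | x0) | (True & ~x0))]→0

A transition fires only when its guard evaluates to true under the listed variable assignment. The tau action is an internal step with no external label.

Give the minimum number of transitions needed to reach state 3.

Breadth-first toward 3:
  L0 = {0}
  L1 = {6}
  L2 = {5}
  L3 = {1}
  L4 = {2}
3 never appears.

Answer: UNREACHABLE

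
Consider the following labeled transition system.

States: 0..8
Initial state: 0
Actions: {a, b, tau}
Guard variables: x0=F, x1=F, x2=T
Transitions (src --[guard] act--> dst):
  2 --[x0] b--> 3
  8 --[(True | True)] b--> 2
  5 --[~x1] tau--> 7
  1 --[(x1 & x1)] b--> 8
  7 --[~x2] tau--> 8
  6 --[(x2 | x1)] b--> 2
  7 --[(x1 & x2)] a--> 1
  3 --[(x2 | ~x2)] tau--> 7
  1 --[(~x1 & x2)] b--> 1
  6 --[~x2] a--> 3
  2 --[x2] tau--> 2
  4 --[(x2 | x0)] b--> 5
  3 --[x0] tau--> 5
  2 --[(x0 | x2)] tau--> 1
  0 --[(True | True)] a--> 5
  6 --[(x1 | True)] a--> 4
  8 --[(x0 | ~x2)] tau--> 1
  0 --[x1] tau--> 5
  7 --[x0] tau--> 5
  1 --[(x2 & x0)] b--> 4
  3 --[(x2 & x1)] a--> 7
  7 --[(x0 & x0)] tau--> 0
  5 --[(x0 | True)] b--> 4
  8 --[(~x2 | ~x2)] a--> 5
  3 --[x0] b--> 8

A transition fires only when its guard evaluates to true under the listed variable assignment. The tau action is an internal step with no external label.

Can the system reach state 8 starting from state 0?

Guard filter leaves 11 enabled edge(s).
L0 = {0}
L1 = {5}  total {0,5}
L2 = {4,7}  total {0,4,5,7}
Reach set: {0,4,5,7}

Answer: UNREACHABLE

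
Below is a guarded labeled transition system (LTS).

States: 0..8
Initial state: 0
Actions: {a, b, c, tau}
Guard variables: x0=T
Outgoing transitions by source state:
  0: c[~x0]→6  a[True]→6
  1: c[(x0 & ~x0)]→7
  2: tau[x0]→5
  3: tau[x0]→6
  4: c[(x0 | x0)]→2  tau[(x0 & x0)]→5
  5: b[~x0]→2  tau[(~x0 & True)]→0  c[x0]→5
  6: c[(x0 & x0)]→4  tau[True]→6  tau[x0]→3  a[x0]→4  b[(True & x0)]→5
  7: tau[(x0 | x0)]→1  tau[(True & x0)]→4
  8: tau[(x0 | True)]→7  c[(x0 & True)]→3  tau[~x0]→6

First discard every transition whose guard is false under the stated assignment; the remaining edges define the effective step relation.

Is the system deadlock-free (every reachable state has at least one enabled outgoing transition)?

R = {0,2,3,4,5,6}
  0: a→6  [1 exit(s)]
  2: tau→5  [1 exit(s)]
  3: tau→6  [1 exit(s)]
  4: c→2  tau→5  [2 exit(s)]
  5: c→5  [1 exit(s)]
  6: a→4  b→5  c→4  tau→3  tau→6  [5 exit(s)]

Answer: DEADLOCK-FREE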